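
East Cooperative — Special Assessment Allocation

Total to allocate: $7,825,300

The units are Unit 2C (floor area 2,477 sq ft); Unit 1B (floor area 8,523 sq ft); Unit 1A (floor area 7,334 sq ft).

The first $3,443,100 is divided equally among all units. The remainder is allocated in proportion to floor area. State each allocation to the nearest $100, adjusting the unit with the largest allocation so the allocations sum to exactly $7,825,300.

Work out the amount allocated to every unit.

Unit 2C: $1,739,800 · Unit 1B: $3,184,800 · Unit 1A: $2,900,700

First tranche $3,443,100 split equally: $1,147,700 each.
Remainder $4,382,200 by floor area (total 18,334): Unit 2C 592,053.53 → $592,100; Unit 1B 2,037,170.86 → $2,037,200; Unit 1A 1,752,975.61 → $1,753,000.
Rounding difference −$100 on remainder applied to Unit 1B.
Totals: Unit 2C $1,147,700 + $592,100 = $1,739,800; Unit 1B $1,147,700 + $2,037,100 = $3,184,800; Unit 1A $1,147,700 + $1,753,000 = $2,900,700.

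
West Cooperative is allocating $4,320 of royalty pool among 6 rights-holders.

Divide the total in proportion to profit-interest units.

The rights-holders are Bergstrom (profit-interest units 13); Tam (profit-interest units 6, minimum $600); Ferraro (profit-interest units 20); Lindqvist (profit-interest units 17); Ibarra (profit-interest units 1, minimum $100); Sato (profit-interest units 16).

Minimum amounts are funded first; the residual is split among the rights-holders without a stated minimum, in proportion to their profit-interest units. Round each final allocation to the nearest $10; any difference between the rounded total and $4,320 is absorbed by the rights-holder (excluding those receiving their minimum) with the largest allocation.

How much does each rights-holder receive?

Fund the minimums — Tam $600; Ibarra $100. Remaining pool $3,620.
Remaining pool split over remaining profit-interest units 66: Bergstrom 713.03 → $710; Ferraro 1,096.97 → $1,100; Lindqvist 932.42 → $930; Sato 877.58 → $880.

Bergstrom: $710 · Tam: $600 · Ferraro: $1,100 · Lindqvist: $930 · Ibarra: $100 · Sato: $880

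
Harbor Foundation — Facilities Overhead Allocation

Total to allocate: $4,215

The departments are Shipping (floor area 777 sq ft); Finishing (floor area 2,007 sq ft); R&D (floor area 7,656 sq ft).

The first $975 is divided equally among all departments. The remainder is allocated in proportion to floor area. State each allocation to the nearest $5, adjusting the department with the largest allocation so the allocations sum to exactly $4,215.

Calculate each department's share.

Equal tier: $975 ÷ 3 = $325 apiece.
Remainder $3,240 by floor area (total 10,440): Shipping 241.14 → $240; Finishing 622.86 → $625; R&D 2,376.00 → $2,375.
Totals: Shipping $325 + $240 = $565; Finishing $325 + $625 = $950; R&D $325 + $2,375 = $2,700.

Shipping: $565 · Finishing: $950 · R&D: $2,700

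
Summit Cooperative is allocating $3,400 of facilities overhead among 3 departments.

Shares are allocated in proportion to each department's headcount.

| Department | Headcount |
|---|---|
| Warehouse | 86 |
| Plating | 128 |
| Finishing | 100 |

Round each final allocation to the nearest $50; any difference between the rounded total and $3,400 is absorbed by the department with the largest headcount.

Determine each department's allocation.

Combined headcount = 314.
Unrounded shares: Warehouse 86/314 × $3,400 = 931.21; Plating 128/314 × $3,400 = 1,385.99; Finishing 100/314 × $3,400 = 1,082.80.
After rounding ($50): Warehouse $950; Plating $1,400; Finishing $1,100. Sum = $3,450.
Difference $3,400 − $3,450 = −$50 applied to largest headcount (Plating): Plating becomes $1,350.

Warehouse: $950 | Plating: $1,350 | Finishing: $1,100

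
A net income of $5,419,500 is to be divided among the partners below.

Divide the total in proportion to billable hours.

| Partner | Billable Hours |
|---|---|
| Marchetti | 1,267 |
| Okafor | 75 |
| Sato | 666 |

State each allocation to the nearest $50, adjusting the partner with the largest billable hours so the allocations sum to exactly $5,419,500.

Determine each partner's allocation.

Total billable hours = 2,008.
Raw shares: Marchetti 1,267/2,008 × $5,419,500 = 3,419,574.95; Okafor 75/2,008 × $5,419,500 = 202,421.56; Sato 666/2,008 × $5,419,500 = 1,797,503.49.
Rounded to nearest $50: Marchetti $3,419,550; Okafor $202,400; Sato $1,797,500. Sum = $5,419,450.
Difference $5,419,500 − $5,419,450 = +$50 applied to largest billable hours (Marchetti): Marchetti becomes $3,419,600.

Marchetti: $3,419,600 · Okafor: $202,400 · Sato: $1,797,500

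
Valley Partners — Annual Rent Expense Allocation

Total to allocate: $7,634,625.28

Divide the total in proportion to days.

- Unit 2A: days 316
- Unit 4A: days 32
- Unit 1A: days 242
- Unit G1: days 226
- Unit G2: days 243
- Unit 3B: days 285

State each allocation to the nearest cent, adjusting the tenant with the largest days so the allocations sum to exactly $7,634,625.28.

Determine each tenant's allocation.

Unit 2A: $1,795,045.82 | Unit 4A: $181,776.79 | Unit 1A: $1,374,686.99 | Unit G1: $1,283,798.60 | Unit G2: $1,380,367.52 | Unit 3B: $1,618,949.56

Total days = 316 + 32 + 242 + 226 + 243 + 285 = 1,344.
Proportional shares: Unit 2A 1,795,045.8248; Unit 4A 181,776.7924; Unit 1A 1,374,686.9924; Unit G1 1,283,798.5962; Unit G2 1,380,367.5171; Unit 3B 1,618,949.5571.
Rounded to nearest cent: Unit 2A $1,795,045.82; Unit 4A $181,776.79; Unit 1A $1,374,686.99; Unit G1 $1,283,798.60; Unit G2 $1,380,367.52; Unit 3B $1,618,949.56. Sum = $7,634,625.28.
Rounded total matches; no reconciliation needed.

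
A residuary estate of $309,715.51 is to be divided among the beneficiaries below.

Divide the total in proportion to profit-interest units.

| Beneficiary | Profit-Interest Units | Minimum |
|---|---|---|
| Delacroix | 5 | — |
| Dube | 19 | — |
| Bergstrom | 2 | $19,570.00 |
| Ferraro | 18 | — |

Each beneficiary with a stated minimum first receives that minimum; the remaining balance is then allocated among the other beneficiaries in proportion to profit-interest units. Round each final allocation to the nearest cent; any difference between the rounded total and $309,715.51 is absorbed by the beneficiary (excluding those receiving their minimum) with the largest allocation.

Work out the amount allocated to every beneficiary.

Delacroix: $34,541.13 | Dube: $131,256.30 | Bergstrom: $19,570.00 | Ferraro: $124,348.08

Guaranteed amounts: Bergstrom $19,570.00. Balance $290,145.51.
Balance split over remaining profit-interest units 42: Delacroix 34,541.1321 → $34,541.13; Dube 131,256.3021 → $131,256.30; Ferraro 124,348.0757 → $124,348.08.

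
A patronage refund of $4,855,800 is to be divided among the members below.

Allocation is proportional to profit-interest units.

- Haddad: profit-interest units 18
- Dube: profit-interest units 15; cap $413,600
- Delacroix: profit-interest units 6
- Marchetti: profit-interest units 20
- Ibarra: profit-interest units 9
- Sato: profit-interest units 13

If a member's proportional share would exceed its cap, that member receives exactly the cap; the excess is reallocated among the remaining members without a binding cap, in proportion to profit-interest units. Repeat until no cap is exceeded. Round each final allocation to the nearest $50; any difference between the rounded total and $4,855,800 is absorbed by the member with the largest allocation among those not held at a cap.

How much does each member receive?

Haddad: $1,211,500 | Dube: $413,600 | Delacroix: $403,850 | Marchetti: $1,346,100 | Ibarra: $605,750 | Sato: $875,000

Combined profit-interest units = 81.
Unconstrained shares: Haddad 1,079,066.67; Dube 899,222.22; Delacroix 359,688.89; Marchetti 1,198,962.96; Ibarra 539,533.33; Sato 779,325.93.
Capped: Dube ($413,600); residual $4,442,200 reallocated over remaining profit-interest units 66.
Redistributed shares: Haddad 1,211,509.09 → $1,211,500; Delacroix 403,836.36 → $403,850; Marchetti 1,346,121.21 → $1,346,100; Ibarra 605,754.55 → $605,750; Sato 874,978.79 → $875,000.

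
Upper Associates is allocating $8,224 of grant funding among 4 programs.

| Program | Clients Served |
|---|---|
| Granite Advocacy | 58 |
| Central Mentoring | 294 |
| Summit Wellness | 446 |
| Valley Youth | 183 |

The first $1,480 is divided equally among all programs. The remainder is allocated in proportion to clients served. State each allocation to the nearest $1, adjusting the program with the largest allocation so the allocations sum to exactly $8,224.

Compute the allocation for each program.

Granite Advocacy: $769; Central Mentoring: $2,391; Summit Wellness: $3,436; Valley Youth: $1,628

Equal tier: $1,480 ÷ 4 = $370 apiece.
Remainder $6,744 by clients served (total 981): Granite Advocacy 398.73 → $399; Central Mentoring 2,021.14 → $2,021; Summit Wellness 3,066.08 → $3,066; Valley Youth 1,258.06 → $1,258.
Totals: Granite Advocacy $370 + $399 = $769; Central Mentoring $370 + $2,021 = $2,391; Summit Wellness $370 + $3,066 = $3,436; Valley Youth $370 + $1,258 = $1,628.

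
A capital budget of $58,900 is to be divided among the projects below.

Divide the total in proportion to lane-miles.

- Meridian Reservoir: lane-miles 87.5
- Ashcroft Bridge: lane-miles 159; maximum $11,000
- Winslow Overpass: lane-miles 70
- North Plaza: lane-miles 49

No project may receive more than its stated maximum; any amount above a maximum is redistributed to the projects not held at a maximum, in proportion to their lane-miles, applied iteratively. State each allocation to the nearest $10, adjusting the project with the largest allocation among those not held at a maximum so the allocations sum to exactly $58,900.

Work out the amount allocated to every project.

Combined lane-miles = 365.5.
Pro-rata shares before constraints: Meridian Reservoir 14,100.55; Ashcroft Bridge 25,622.71; Winslow Overpass 11,280.44; North Plaza 7,896.31.
Capped: Ashcroft Bridge ($11,000); remaining pool $47,900 reallocated over remaining lane-miles 206.5.
Remaining shares: Meridian Reservoir 20,296.61 → $20,300; Winslow Overpass 16,237.29 → $16,240; North Plaza 11,366.10 → $11,370.
Rounding difference −$10 applied to Meridian Reservoir → $20,290.

Meridian Reservoir: $20,290; Ashcroft Bridge: $11,000; Winslow Overpass: $16,240; North Plaza: $11,370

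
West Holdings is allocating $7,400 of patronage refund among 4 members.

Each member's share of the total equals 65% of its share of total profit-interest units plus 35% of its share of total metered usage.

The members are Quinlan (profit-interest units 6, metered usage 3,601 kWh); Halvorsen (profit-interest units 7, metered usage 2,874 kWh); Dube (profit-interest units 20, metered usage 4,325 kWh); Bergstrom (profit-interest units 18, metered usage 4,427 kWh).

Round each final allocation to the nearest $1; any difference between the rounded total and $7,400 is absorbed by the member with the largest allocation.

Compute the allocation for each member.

Profit-interest units total 51; metered usage total 15,227.
Combined weights (65% profit-interest units + 35% metered usage): Quinlan 0.1592; Halvorsen 0.1553; Dube 0.3543; Bergstrom 0.3312.
Raw shares: Quinlan 1,178.39; Halvorsen 1,149.04; Dube 2,621.92; Bergstrom 2,450.65.
Rounded to nearest $1: Quinlan $1,178; Halvorsen $1,149; Dube $2,622; Bergstrom $2,451. Sum = $7,400.
No rounding difference to absorb.

Quinlan: $1,178; Halvorsen: $1,149; Dube: $2,622; Bergstrom: $2,451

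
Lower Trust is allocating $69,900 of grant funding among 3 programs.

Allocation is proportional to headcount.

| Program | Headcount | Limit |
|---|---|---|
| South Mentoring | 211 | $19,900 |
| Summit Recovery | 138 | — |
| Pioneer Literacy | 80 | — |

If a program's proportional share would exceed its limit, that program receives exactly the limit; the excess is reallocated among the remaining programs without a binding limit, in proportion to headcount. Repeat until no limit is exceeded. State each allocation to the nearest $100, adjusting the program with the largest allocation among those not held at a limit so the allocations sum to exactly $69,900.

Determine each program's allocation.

South Mentoring: $19,900 · Summit Recovery: $31,700 · Pioneer Literacy: $18,300

Headcount total: 429.
Pro-rata shares before constraints: South Mentoring 34,379.72; Summit Recovery 22,485.31; Pioneer Literacy 13,034.97.
Cap binds for South Mentoring ($19,900); residual $50,000 reallocated over remaining headcount 218.
Shares after redistribution: Summit Recovery 31,651.38 → $31,700; Pioneer Literacy 18,348.62 → $18,300.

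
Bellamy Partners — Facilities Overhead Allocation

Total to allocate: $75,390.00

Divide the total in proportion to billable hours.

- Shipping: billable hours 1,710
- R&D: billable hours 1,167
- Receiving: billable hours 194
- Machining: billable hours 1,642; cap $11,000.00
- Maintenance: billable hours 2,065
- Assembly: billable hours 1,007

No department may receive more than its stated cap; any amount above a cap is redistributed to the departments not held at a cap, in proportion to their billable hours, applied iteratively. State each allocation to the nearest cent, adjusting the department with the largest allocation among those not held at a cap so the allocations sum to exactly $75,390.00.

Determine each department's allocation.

Combined billable hours = 7,785.
Unconstrained shares: Shipping 16,559.6532; R&D 11,301.2370; Receiving 1,878.6975; Machining 15,901.1407; Maintenance 19,997.4759; Assembly 9,751.7958.
Held at cap: Machining ($11,000.00); balance $64,390.00 reallocated over remaining billable hours 6,143.
Remaining shares: Shipping 17,923.9622 → $17,923.96; R&D 12,232.3181 → $12,232.32; Receiving 2,033.4788 → $2,033.48; Maintenance 21,645.0187 → $21,645.02; Assembly 10,555.2222 → $10,555.22.

Shipping: $17,923.96 · R&D: $12,232.32 · Receiving: $2,033.48 · Machining: $11,000.00 · Maintenance: $21,645.02 · Assembly: $10,555.22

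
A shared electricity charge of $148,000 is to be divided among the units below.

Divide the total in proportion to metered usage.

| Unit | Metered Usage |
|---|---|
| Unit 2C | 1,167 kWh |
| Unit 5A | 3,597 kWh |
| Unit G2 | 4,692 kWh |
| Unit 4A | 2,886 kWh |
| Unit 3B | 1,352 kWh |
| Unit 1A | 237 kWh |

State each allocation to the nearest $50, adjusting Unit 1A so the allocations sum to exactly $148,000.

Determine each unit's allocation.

Unit 2C: $12,400; Unit 5A: $38,200; Unit G2: $49,850; Unit 4A: $30,650; Unit 3B: $14,350; Unit 1A: $2,550

Metered usage total: 13,931.
Raw shares: Unit 2C 1,167/13,931 × $148,000 = 12,397.96; Unit 5A 3,597/13,931 × $148,000 = 38,213.77; Unit G2 4,692/13,931 × $148,000 = 49,846.82; Unit 4A 2,886/13,931 × $148,000 = 30,660.25; Unit 3B 1,352/13,931 × $148,000 = 14,363.36; Unit 1A 237/13,931 × $148,000 = 2,517.84.
At nearest $50: Unit 2C $12,400; Unit 5A $38,200; Unit G2 $49,850; Unit 4A $30,650; Unit 3B $14,350; Unit 1A $2,500. Sum = $147,950.
Difference $148,000 − $147,950 = +$50 applied to Unit 1A: Unit 1A becomes $2,550.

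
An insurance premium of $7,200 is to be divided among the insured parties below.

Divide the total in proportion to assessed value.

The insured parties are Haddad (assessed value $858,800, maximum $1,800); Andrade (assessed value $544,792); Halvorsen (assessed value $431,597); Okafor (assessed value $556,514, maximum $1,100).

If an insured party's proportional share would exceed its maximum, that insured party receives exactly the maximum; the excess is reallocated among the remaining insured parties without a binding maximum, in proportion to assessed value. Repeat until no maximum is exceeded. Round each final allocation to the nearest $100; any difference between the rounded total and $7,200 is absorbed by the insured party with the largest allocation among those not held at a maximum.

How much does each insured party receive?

Haddad: $1,800 | Andrade: $2,400 | Halvorsen: $1,900 | Okafor: $1,100

Total assessed value = 2,391,703.
Unconstrained shares: Haddad 2,585.34; Andrade 1,640.05; Halvorsen 1,299.28; Okafor 1,675.33.
Capped: Haddad ($1,800), Okafor ($1,100); remaining pool $4,300 reallocated over remaining assessed value 976,389.
Remaining shares: Andrade 2,399.25 → $2,400; Halvorsen 1,900.75 → $1,900.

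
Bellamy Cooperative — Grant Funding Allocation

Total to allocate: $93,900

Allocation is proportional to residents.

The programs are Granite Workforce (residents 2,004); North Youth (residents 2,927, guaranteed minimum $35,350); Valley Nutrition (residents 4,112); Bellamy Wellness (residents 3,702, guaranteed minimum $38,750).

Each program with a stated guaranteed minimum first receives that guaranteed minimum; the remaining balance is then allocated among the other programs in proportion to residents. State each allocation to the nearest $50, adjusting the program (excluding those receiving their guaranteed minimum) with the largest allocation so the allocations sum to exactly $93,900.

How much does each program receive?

Guaranteed amounts: North Youth $35,350; Bellamy Wellness $38,750. Residual $19,800.
Residual split over remaining residents 6,116: Granite Workforce 6,487.77 → $6,500; Valley Nutrition 13,312.23 → $13,300.

Granite Workforce: $6,500 | North Youth: $35,350 | Valley Nutrition: $13,300 | Bellamy Wellness: $38,750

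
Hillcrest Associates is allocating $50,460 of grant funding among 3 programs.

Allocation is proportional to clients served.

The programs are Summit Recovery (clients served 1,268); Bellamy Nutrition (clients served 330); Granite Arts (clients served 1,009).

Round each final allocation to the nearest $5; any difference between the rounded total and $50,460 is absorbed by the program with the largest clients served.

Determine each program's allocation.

Clients served total: 1,268 + 330 + 1,009 = 2,607.
Unrounded shares: Summit Recovery 24,542.88; Bellamy Nutrition 6,387.34; Granite Arts 19,529.78.
After rounding ($5): Summit Recovery $24,545; Bellamy Nutrition $6,385; Granite Arts $19,530. Sum = $50,460.
Rounded total matches; no reconciliation needed.

Summit Recovery: $24,545 · Bellamy Nutrition: $6,385 · Granite Arts: $19,530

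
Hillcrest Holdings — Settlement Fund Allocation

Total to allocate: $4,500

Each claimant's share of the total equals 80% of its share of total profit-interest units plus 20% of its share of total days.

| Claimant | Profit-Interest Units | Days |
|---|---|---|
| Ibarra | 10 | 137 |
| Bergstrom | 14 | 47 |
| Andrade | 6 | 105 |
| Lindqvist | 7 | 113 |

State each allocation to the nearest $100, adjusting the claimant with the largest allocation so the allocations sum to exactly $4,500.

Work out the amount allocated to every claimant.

Profit-interest units total 37; days total 402.
Blended shares (80% profit-interest units + 20% days): Ibarra 0.2844; Bergstrom 0.3261; Andrade 0.1820; Lindqvist 0.2076.
Pro-rata amounts: Ibarra 1,279.69; Bergstrom 1,467.39; Andrade 818.86; Lindqvist 934.07.
After rounding ($100): Ibarra $1,300; Bergstrom $1,500; Andrade $800; Lindqvist $900. Sum = $4,500.
Rounded total matches; no reconciliation needed.

Ibarra: $1,300 · Bergstrom: $1,500 · Andrade: $800 · Lindqvist: $900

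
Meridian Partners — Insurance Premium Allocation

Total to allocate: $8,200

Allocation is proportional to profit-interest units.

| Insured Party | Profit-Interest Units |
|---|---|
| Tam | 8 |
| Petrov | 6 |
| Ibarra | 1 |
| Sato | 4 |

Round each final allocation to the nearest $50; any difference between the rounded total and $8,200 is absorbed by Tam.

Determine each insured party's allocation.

Tam: $3,400; Petrov: $2,600; Ibarra: $450; Sato: $1,750

Combined profit-interest units = 19.
Proportional shares: Tam 8/19 × $8,200 = 3,452.63; Petrov 6/19 × $8,200 = 2,589.47; Ibarra 1/19 × $8,200 = 431.58; Sato 4/19 × $8,200 = 1,726.32.
At nearest $50: Tam $3,450; Petrov $2,600; Ibarra $450; Sato $1,750. Sum = $8,250.
Difference $8,200 − $8,250 = −$50 applied to Tam: Tam becomes $3,400.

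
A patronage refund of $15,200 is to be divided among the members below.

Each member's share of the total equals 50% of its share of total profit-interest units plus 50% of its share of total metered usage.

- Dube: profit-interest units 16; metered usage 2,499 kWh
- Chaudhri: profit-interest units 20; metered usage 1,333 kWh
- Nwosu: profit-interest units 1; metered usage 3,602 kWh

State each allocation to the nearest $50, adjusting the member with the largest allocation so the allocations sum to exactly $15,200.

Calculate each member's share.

Dube: $5,850 | Chaudhri: $5,450 | Nwosu: $3,900

Totals — profit-interest units 37, metered usage 7,434.
Combined weights (50% profit-interest units + 50% metered usage): Dube 0.3843; Chaudhri 0.3599; Nwosu 0.2558.
Unrounded shares: Dube 5,841.29; Chaudhri 5,470.87; Nwosu 3,887.84.
After rounding ($50): Dube $5,850; Chaudhri $5,450; Nwosu $3,900. Sum = $15,200.
Sum already equals the total — no adjustment.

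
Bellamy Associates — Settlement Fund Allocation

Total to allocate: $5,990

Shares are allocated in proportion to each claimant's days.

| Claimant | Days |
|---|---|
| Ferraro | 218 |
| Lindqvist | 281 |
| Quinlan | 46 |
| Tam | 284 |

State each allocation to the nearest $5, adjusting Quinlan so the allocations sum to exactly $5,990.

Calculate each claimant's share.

Ferraro: $1,575 | Lindqvist: $2,030 | Quinlan: $335 | Tam: $2,050

Days total: 829.
Raw shares: Ferraro 218/829 × $5,990 = 1,575.17; Lindqvist 281/829 × $5,990 = 2,030.39; Quinlan 46/829 × $5,990 = 332.38; Tam 284/829 × $5,990 = 2,052.06.
Rounded to nearest $5: Ferraro $1,575; Lindqvist $2,030; Quinlan $330; Tam $2,050. Sum = $5,985.
Difference $5,990 − $5,985 = +$5 applied to Quinlan: Quinlan becomes $335.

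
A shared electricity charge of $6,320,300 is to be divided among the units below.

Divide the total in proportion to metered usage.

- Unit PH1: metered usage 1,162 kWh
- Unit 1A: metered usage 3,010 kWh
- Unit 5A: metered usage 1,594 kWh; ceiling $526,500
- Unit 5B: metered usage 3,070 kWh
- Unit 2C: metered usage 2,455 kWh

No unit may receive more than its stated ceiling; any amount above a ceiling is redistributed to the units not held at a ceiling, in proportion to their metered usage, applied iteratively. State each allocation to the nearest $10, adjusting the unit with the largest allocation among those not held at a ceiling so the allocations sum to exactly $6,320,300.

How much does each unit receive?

Sum of metered usage: 11,291.
Unconstrained shares: Unit PH1 650,446.25; Unit 1A 1,684,890.89; Unit 5A 892,264.48; Unit 5B 1,718,476.75; Unit 2C 1,374,221.64.
Capped: Unit 5A ($526,500); residual $5,793,800 reallocated over remaining metered usage 9,697.
Shares after redistribution: Unit PH1 694,276.13 → $694,280; Unit 1A 1,798,426.11 → $1,798,430; Unit 5B 1,834,275.14 → $1,834,280; Unit 2C 1,466,822.63 → $1,466,820.
Rounding difference −$10 applied to Unit 5B → $1,834,270.

Unit PH1: $694,280; Unit 1A: $1,798,430; Unit 5A: $526,500; Unit 5B: $1,834,270; Unit 2C: $1,466,820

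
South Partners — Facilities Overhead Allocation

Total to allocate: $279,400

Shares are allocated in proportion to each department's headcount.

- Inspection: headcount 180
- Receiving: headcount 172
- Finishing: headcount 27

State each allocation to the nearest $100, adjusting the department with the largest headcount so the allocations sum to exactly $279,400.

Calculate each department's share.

Total headcount = 180 + 172 + 27 = 379.
Pro-rata amounts: Inspection 132,696.57; Receiving 126,798.94; Finishing 19,904.49.
After rounding ($100): Inspection $132,700; Receiving $126,800; Finishing $19,900. Sum = $279,400.
Sum already equals the total — no adjustment.

Inspection: $132,700 | Receiving: $126,800 | Finishing: $19,900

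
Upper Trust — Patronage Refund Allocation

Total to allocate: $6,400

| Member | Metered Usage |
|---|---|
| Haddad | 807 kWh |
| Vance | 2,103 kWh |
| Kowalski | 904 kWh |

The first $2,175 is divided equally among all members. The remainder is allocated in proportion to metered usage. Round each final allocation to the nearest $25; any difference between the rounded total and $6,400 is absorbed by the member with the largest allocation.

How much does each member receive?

Haddad: $1,625; Vance: $3,050; Kowalski: $1,725

$2,175 shared equally gives $725 per member.
Remainder $4,225 by metered usage (total 3,814): Haddad 893.96 → $900; Vance 2,329.62 → $2,325; Kowalski 1,001.42 → $1,000.
Totals: Haddad $725 + $900 = $1,625; Vance $725 + $2,325 = $3,050; Kowalski $725 + $1,000 = $1,725.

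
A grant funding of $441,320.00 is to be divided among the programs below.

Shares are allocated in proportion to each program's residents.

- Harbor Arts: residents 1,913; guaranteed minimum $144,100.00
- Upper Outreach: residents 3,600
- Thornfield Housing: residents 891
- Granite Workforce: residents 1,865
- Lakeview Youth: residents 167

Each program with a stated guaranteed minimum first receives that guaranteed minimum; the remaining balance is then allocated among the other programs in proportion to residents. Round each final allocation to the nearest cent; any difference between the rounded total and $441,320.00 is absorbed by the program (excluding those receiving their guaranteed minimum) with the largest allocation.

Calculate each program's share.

Harbor Arts: $144,100.00 · Upper Outreach: $164,033.73 · Thornfield Housing: $40,598.35 · Granite Workforce: $84,978.58 · Lakeview Youth: $7,609.34

Guaranteed amounts: Harbor Arts $144,100.00. Residual $297,220.00.
Residual split over remaining residents 6,523: Upper Outreach 164,033.7268 → $164,033.73; Thornfield Housing 40,598.3474 → $40,598.35; Granite Workforce 84,978.5835 → $84,978.58; Lakeview Youth 7,609.3423 → $7,609.34.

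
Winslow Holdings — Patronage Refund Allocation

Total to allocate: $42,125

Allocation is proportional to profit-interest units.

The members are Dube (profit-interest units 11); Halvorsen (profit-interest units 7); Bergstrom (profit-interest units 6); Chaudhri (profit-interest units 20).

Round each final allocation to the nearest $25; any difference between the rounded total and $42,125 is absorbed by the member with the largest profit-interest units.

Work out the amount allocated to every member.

Sum of profit-interest units: 11 + 7 + 6 + 20 = 44.
Proportional shares: Dube 10,531.25; Halvorsen 6,701.70; Bergstrom 5,744.32; Chaudhri 19,147.73.
Rounded to nearest $25: Dube $10,525; Halvorsen $6,700; Bergstrom $5,750; Chaudhri $19,150. Sum = $42,125.
Rounded total matches; no reconciliation needed.

Dube: $10,525 | Halvorsen: $6,700 | Bergstrom: $5,750 | Chaudhri: $19,150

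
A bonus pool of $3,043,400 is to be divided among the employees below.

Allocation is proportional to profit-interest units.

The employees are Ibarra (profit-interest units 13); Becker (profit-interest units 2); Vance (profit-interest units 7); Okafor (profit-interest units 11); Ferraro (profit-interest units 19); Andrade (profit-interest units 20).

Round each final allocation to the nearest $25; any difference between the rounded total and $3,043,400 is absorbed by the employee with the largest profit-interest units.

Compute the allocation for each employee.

Ibarra: $549,500 | Becker: $84,550 | Vance: $295,875 | Okafor: $464,975 | Ferraro: $803,125 | Andrade: $845,375

Sum of profit-interest units: 13 + 2 + 7 + 11 + 19 + 20 = 72.
Pro-rata amounts: Ibarra 549,502.78; Becker 84,538.89; Vance 295,886.11; Okafor 464,963.89; Ferraro 803,119.44; Andrade 845,388.89.
Rounded to nearest $25: Ibarra $549,500; Becker $84,550; Vance $295,875; Okafor $464,975; Ferraro $803,125; Andrade $845,400. Sum = $3,043,425.
Difference $3,043,400 − $3,043,425 = −$25 applied to largest profit-interest units (Andrade): Andrade becomes $845,375.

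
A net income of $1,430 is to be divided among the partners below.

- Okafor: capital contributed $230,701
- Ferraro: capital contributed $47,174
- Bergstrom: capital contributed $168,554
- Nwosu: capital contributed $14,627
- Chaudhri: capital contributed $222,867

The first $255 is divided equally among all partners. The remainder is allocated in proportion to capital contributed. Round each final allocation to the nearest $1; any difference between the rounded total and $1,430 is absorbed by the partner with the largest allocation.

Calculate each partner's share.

Equal tier: $255 ÷ 5 = $51 apiece.
Remainder $1,175 by capital contributed (total 683,923): Okafor 396.35 → $396; Ferraro 81.05 → $81; Bergstrom 289.58 → $290; Nwosu 25.13 → $25; Chaudhri 382.89 → $383.
Totals: Okafor $51 + $396 = $447; Ferraro $51 + $81 = $132; Bergstrom $51 + $290 = $341; Nwosu $51 + $25 = $76; Chaudhri $51 + $383 = $434.

Okafor: $447 | Ferraro: $132 | Bergstrom: $341 | Nwosu: $76 | Chaudhri: $434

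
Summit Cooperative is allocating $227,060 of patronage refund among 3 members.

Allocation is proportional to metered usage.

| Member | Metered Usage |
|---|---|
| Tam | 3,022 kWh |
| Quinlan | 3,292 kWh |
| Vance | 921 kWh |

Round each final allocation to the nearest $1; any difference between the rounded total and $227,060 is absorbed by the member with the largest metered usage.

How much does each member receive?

Metered usage total: 3,022 + 3,292 + 921 = 7,235.
Unrounded shares: Tam 94,841.09; Quinlan 103,314.65; Vance 28,904.25.
At nearest $1: Tam $94,841; Quinlan $103,315; Vance $28,904. Sum = $227,060.
Rounded total matches; no reconciliation needed.

Tam: $94,841 · Quinlan: $103,315 · Vance: $28,904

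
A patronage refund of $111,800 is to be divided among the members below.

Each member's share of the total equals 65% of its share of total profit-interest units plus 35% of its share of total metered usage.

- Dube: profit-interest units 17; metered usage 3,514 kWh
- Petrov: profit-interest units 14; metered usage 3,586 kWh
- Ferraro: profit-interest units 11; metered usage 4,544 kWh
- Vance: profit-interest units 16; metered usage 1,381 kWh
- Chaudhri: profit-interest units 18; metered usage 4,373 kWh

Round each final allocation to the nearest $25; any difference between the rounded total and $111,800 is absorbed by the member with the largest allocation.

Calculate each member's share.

Totals — profit-interest units 76, metered usage 17,398.
Blended shares (65% profit-interest units + 35% metered usage): Dube 0.2161; Petrov 0.1919; Ferraro 0.1855; Vance 0.1646; Chaudhri 0.2419.
Unrounded shares: Dube 24,158.50; Petrov 21,451.88; Ferraro 20,737.98; Vance 18,404.97; Chaudhri 27,046.67.
After rounding ($25): Dube $24,150; Petrov $21,450; Ferraro $20,750; Vance $18,400; Chaudhri $27,050. Sum = $111,800.
No rounding difference to absorb.

Dube: $24,150 · Petrov: $21,450 · Ferraro: $20,750 · Vance: $18,400 · Chaudhri: $27,050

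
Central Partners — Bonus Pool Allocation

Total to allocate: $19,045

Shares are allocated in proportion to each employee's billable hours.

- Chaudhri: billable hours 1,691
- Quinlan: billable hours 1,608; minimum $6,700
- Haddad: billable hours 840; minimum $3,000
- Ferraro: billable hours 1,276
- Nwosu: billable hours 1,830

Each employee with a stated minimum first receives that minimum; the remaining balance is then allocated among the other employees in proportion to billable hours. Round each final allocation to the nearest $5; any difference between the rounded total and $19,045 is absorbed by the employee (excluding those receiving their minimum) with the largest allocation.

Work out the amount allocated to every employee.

Chaudhri: $3,295; Quinlan: $6,700; Haddad: $3,000; Ferraro: $2,485; Nwosu: $3,565

Minimums first: Quinlan $6,700; Haddad $3,000. Balance $9,345.
Balance split over remaining billable hours 4,797: Chaudhri 3,294.22 → $3,295; Ferraro 2,485.77 → $2,485; Nwosu 3,565.01 → $3,565.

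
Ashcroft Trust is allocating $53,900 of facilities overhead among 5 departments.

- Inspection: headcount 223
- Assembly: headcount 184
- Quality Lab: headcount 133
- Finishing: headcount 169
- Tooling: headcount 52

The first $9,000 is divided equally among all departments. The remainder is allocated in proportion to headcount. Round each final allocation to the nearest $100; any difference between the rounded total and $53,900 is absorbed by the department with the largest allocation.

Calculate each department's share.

Inspection: $14,900 | Assembly: $12,700 | Quality Lab: $9,600 | Finishing: $11,800 | Tooling: $4,900

First tranche $9,000 split equally: $1,800 each.
Remainder $44,900 by headcount (total 761): Inspection 13,157.29 → $13,200; Assembly 10,856.24 → $10,900; Quality Lab 7,847.17 → $7,800; Finishing 9,971.22 → $10,000; Tooling 3,068.07 → $3,100.
Rounding difference −$100 on remainder applied to Inspection.
Totals: Inspection $1,800 + $13,100 = $14,900; Assembly $1,800 + $10,900 = $12,700; Quality Lab $1,800 + $7,800 = $9,600; Finishing $1,800 + $10,000 = $11,800; Tooling $1,800 + $3,100 = $4,900.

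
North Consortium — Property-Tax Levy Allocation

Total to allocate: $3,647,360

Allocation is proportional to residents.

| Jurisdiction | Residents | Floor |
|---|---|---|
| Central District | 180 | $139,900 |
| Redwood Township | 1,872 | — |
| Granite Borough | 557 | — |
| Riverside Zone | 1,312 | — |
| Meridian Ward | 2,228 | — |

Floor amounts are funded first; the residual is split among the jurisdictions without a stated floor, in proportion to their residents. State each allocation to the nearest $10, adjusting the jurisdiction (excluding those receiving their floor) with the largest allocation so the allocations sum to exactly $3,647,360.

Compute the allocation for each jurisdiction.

Central District: $139,900 | Redwood Township: $1,100,010 | Granite Borough: $327,300 | Riverside Zone: $770,950 | Meridian Ward: $1,309,200

Minimums first: Central District $139,900. Remaining pool $3,507,460.
Remaining pool split over remaining residents 5,969: Redwood Township 1,100,010.91 → $1,100,010; Granite Borough 327,300.25 → $327,300; Riverside Zone 770,947.82 → $770,950; Meridian Ward 1,309,201.02 → $1,309,200.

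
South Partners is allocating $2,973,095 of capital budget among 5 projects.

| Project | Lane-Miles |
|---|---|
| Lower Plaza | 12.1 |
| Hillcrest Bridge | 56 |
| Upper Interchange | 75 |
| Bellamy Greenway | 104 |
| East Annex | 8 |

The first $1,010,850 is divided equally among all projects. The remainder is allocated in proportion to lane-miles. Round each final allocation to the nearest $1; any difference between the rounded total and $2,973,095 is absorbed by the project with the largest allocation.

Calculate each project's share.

$1,010,850 shared equally gives $202,170 per project.
Remainder $1,962,245 by lane-miles (total 255.1): Lower Plaza 93,073.95 → $93,074; Hillcrest Bridge 430,755.47 → $430,755; Upper Interchange 576,904.65 → $576,905; Bellamy Greenway 799,974.44 → $799,974; East Annex 61,536.495 → $61,536.
Rounding difference +$1 on remainder applied to Bellamy Greenway.
Totals: Lower Plaza $202,170 + $93,074 = $295,244; Hillcrest Bridge $202,170 + $430,755 = $632,925; Upper Interchange $202,170 + $576,905 = $779,075; Bellamy Greenway $202,170 + $799,975 = $1,002,145; East Annex $202,170 + $61,536 = $263,706.

Lower Plaza: $295,244; Hillcrest Bridge: $632,925; Upper Interchange: $779,075; Bellamy Greenway: $1,002,145; East Annex: $263,706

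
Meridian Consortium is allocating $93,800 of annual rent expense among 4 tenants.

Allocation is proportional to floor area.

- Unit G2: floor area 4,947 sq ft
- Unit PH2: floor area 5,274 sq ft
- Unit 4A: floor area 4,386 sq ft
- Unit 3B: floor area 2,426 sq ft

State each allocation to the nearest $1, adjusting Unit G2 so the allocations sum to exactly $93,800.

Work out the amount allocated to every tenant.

Unit G2: $27,242 | Unit PH2: $29,044 | Unit 4A: $24,154 | Unit 3B: $13,360

Total floor area = 17,033.
Raw shares: Unit G2 4,947/17,033 × $93,800 = 27,242.92; Unit PH2 5,274/17,033 × $93,800 = 29,043.69; Unit 4A 4,386/17,033 × $93,800 = 24,153.51; Unit 3B 2,426/17,033 × $93,800 = 13,359.88.
Rounded to nearest $1: Unit G2 $27,243; Unit PH2 $29,044; Unit 4A $24,154; Unit 3B $13,360. Sum = $93,801.
Difference $93,800 − $93,801 = −$1 applied to Unit G2: Unit G2 becomes $27,242.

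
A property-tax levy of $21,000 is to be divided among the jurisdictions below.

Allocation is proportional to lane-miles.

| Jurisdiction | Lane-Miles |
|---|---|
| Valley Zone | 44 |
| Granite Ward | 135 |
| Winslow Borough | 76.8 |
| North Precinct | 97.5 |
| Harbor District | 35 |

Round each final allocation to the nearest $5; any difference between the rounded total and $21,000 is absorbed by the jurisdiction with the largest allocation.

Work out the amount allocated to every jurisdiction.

Valley Zone: $2,380 | Granite Ward: $7,295 | Winslow Borough: $4,155 | North Precinct: $5,275 | Harbor District: $1,895

Combined lane-miles = 388.3.
Raw shares: Valley Zone 44/388.3 × $21,000 = 2,379.60; Granite Ward 135/388.3 × $21,000 = 7,301.06; Winslow Borough 76.8/388.3 × $21,000 = 4,153.49; North Precinct 97.5/388.3 × $21,000 = 5,272.98; Harbor District 35/388.3 × $21,000 = 1,892.87.
Rounded to nearest $5: Valley Zone $2,380; Granite Ward $7,300; Winslow Borough $4,155; North Precinct $5,275; Harbor District $1,895. Sum = $21,005.
Difference $21,000 − $21,005 = −$5 applied to largest allocation (Granite Ward): Granite Ward becomes $7,295.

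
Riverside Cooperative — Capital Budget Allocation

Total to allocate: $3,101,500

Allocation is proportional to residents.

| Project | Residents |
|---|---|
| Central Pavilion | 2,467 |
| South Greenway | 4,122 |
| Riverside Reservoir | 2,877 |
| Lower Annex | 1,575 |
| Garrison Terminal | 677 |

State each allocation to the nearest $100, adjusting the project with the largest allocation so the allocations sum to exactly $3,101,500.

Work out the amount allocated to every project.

Central Pavilion: $653,000 · South Greenway: $1,090,900 · Riverside Reservoir: $761,500 · Lower Annex: $416,900 · Garrison Terminal: $179,200

Sum of residents: 11,718.
Proportional shares: Central Pavilion 2,467/11,718 × $3,101,500 = 652,961.30; South Greenway 4,122/11,718 × $3,101,500 = 1,091,003.84; Riverside Reservoir 2,877/11,718 × $3,101,500 = 761,479.39; Lower Annex 1,575/11,718 × $3,101,500 = 416,868.28; Garrison Terminal 677/11,718 × $3,101,500 = 179,187.19.
After rounding ($100): Central Pavilion $653,000; South Greenway $1,091,000; Riverside Reservoir $761,500; Lower Annex $416,900; Garrison Terminal $179,200. Sum = $3,101,600.
Difference $3,101,500 − $3,101,600 = −$100 applied to largest allocation (South Greenway): South Greenway becomes $1,090,900.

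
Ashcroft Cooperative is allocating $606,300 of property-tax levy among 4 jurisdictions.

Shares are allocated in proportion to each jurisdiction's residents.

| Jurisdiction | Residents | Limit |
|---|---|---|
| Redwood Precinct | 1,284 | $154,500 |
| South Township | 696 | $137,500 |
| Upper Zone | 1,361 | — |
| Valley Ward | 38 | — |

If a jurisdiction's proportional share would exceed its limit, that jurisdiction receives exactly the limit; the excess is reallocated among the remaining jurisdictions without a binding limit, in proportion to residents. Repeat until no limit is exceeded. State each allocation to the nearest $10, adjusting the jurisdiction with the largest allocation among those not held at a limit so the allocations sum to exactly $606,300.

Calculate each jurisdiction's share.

Redwood Precinct: $154,500 · South Township: $137,500 · Upper Zone: $305,760 · Valley Ward: $8,540

Sum of residents: 3,379.
Unconstrained shares: Redwood Precinct 230,390.41; South Township 124,884.52; Upper Zone 244,206.66; Valley Ward 6,818.41.
Held at cap: Redwood Precinct ($154,500); remaining pool $451,800 reallocated over remaining residents 2,095.
Held at cap: South Township ($137,500); remaining pool $314,300 reallocated over remaining residents 1,399.
Remaining shares: Upper Zone 305,762.90 → $305,760; Valley Ward 8,537.10 → $8,540.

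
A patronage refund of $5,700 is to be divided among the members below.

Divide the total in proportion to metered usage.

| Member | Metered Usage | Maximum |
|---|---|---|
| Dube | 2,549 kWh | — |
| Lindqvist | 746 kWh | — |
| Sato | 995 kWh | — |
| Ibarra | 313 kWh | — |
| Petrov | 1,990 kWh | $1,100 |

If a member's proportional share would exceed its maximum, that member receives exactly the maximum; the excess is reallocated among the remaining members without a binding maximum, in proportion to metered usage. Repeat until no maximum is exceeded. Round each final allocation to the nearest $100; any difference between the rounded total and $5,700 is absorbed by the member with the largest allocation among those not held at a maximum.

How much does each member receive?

Dube: $2,600 · Lindqvist: $700 · Sato: $1,000 · Ibarra: $300 · Petrov: $1,100

Sum of metered usage: 6,593.
Proportional shares (ignoring caps): Dube 2,203.75; Lindqvist 644.96; Sato 860.23; Ibarra 270.61; Petrov 1,720.46.
Capped: Petrov ($1,100); remaining pool $4,600 reallocated over remaining metered usage 4,603.
Redistributed shares: Dube 2,547.34 → $2,500; Lindqvist 745.51 → $700; Sato 994.35 → $1,000; Ibarra 312.80 → $300.
Rounding difference +$100 applied to Dube → $2,600.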